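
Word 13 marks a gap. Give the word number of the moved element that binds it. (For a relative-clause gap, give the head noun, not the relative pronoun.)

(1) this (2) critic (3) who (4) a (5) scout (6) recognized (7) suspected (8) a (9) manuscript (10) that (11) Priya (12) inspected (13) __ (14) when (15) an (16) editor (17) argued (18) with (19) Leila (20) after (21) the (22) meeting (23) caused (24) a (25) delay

9

The gap at 13 is the object of "inspected", inside a relative clause.
The relative pronoun is "that" (word 10); it is bound by the head noun immediately before it.
Its filler is the head noun "manuscript", at word 9.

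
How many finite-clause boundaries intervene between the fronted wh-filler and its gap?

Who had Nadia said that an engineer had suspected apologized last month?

"who" is extracted from the subject of "apologized".
Boundaries crossed, outermost first: [that], [Ø] — 2 in total.

2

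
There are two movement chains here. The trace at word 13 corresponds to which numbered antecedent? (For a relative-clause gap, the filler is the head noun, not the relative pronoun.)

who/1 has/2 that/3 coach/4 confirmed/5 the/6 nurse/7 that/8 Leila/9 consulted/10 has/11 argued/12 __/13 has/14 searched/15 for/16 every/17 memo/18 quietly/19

The marked gap is the subject of "searched".
Its filler is the fronted wh-phrase "who", at word 1.
(The other dependency links word 7 to a gap after word 10.)

1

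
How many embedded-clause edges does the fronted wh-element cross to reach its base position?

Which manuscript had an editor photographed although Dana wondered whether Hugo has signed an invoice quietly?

"which manuscript" originates inside the matrix clause — no clause boundary is crossed.

0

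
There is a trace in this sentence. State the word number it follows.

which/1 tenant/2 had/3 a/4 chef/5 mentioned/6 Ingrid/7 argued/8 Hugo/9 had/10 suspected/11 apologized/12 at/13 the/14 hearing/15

11

The displaced element is "which tenant" (word 2).
It is linked across 3 clause boundaries (Ø → Ø → Ø).
It functions as the subject of "apologized", so the gap sits immediately after word 11 ("suspected").
Base order: A chef had mentioned Ingrid argued Hugo had suspected which tenant apologized at the hearing.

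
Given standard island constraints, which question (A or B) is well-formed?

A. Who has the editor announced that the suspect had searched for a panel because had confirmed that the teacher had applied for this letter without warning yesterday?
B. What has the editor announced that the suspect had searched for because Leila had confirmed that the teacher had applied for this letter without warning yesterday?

B

In A, the wh-phrase is extracted from inside an adjunct island (introduced by "because"), which blocks movement.
In B, the extraction path crosses only that-complement boundaries, which are transparent.
So B is grammatical.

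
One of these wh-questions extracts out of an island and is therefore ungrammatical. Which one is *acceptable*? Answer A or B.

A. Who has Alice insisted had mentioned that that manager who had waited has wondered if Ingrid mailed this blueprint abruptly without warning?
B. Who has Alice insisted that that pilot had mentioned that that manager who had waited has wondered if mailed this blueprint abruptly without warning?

A

In B, the wh-phrase is extracted from inside a wh-island (introduced by "if"), which blocks movement.
In A, the extraction path crosses only that-complement boundaries, which are transparent.
So A is grammatical.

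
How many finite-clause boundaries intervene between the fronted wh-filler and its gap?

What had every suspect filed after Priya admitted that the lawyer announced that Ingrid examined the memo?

"what" originates inside the matrix clause — no clause boundary is crossed.

0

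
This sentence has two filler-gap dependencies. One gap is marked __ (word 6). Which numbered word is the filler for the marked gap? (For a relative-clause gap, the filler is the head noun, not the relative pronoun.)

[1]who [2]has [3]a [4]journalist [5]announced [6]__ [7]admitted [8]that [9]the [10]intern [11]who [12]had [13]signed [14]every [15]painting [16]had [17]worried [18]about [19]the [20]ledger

The marked gap is the subject of "admitted".
Its filler is the fronted wh-phrase "who", at word 1.
(The other dependency links word 10 to a gap after word 11.)

1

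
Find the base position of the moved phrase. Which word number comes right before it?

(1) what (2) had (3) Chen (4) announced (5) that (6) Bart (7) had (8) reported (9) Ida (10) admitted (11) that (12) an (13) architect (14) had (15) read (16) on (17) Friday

The displaced element is "what" (word 1).
It is linked across 3 clause boundaries (that → Ø → that).
It functions as the direct object of "read", so the gap sits immediately after word 15 ("read").
Base order: Chen had announced that Bart had reported Ida admitted that an architect had read what on Friday.

15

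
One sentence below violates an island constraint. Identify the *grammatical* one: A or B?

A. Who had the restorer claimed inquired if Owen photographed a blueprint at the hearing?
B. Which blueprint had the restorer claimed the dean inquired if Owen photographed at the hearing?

A

In B, the wh-phrase is extracted from inside a wh-island (introduced by "if"), which blocks movement.
In A, the extraction path crosses only that-complement boundaries, which are transparent.
So A is grammatical.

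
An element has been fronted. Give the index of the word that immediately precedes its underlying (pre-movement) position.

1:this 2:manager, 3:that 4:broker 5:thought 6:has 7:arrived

The displaced element is "this manager" (word 2).
It is linked across 1 clause boundary (Ø).
It functions as the subject of "arrived", so the gap sits immediately after word 5 ("thought").
Base order: That broker thought that this manager has arrived.

5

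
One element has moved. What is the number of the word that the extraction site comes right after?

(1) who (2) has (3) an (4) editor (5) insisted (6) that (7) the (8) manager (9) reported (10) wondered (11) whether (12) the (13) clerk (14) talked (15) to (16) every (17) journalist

9

The displaced element is "who" (word 1).
It is linked across 2 clause boundaries (that → Ø).
It functions as the subject of "wondered", so the gap sits immediately after word 9 ("reported").
Base order: An editor has insisted that the manager reported that who wondered whether the clerk talked to every journalist.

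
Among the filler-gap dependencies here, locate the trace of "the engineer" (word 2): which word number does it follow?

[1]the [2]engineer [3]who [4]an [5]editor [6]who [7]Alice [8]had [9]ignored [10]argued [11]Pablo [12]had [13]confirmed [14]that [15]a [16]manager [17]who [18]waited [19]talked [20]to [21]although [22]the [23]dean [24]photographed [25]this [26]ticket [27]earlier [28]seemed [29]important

20

The displaced element is "the engineer" (word 2).
It is linked across 2 clause boundaries (Ø → that).
It functions as the object of the preposition "to" of "talked", so the gap sits immediately after word 20 ("to").
Base order: An editor who Alice had ignored argued Pablo had confirmed that a manager who waited talked to the engineer although the dean photographed this ticket earlier.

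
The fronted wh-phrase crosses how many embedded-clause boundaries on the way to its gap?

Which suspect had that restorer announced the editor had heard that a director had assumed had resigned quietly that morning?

"which suspect" is extracted from the subject of "resigned".
Boundaries crossed, outermost first: [Ø], [that], [Ø] — 3 in total.

3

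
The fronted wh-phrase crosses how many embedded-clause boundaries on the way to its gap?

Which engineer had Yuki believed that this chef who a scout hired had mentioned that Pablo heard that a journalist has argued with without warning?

"which engineer" is extracted from the PP object of "argued".
Boundaries crossed, outermost first: [that], [that], [that] — 3 in total.

3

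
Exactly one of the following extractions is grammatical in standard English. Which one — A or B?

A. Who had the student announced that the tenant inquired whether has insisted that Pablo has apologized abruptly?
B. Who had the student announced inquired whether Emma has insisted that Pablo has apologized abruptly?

B

In A, the wh-phrase is extracted from inside a wh-island (introduced by "whether"), which blocks movement.
In B, the extraction path crosses only that-complement boundaries, which are transparent.
So B is grammatical.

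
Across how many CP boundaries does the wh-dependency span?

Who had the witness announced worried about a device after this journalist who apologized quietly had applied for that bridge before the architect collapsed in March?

1

"who" is extracted from the subject of "worried".
Boundaries crossed, outermost first: [Ø] — 1 in total.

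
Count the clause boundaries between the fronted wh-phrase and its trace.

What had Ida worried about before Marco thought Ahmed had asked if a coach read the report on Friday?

0

"what" originates inside the matrix clause — no clause boundary is crossed.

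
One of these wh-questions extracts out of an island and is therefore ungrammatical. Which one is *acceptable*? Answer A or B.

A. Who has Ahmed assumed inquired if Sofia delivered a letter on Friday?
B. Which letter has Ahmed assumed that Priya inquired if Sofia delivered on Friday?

In B, the wh-phrase is extracted from inside a wh-island (introduced by "if"), which blocks movement.
In A, the extraction path crosses only that-complement boundaries, which are transparent.
So A is grammatical.

A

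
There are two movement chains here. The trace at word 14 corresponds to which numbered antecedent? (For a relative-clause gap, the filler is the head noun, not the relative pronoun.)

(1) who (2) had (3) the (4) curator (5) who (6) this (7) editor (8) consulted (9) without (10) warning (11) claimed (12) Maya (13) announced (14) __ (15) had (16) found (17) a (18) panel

The marked gap is the subject of "found".
Its filler is the fronted wh-phrase "who", at word 1.
(The other dependency links word 4 to a gap after word 8.)

1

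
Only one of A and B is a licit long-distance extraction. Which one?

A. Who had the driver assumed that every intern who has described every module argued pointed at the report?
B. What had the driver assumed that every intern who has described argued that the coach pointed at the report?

A

In B, the wh-phrase is extracted from inside a complex-NP island (relative clause) (introduced by "who"), which blocks movement.
In A, the extraction path crosses only that-complement boundaries, which are transparent.
So A is grammatical.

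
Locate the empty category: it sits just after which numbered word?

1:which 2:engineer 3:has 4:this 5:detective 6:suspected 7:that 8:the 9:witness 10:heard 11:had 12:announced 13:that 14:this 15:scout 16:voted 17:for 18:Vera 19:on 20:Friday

The displaced element is "which engineer" (word 2).
It is linked across 2 clause boundaries (that → Ø).
It functions as the subject of "announced", so the gap sits immediately after word 10 ("heard").
Base order: This detective has suspected that the witness heard which engineer had announced that this scout voted for Vera on Friday.

10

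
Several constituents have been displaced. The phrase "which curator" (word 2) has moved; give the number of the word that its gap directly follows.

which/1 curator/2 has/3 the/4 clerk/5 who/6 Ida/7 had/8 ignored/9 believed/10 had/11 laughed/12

10

The displaced element is "which curator" (word 2).
It is linked across 1 clause boundary (Ø).
It functions as the subject of "laughed", so the gap sits immediately after word 10 ("believed").
Base order: The clerk who Ida had ignored has believed that which curator had laughed.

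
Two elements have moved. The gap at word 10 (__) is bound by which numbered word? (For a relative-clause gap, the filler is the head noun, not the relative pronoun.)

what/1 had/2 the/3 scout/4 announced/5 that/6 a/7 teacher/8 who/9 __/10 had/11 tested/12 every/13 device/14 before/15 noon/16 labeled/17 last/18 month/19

8

The marked gap is inside the relative clause, the subject of "tested".
Its filler is the head noun "teacher" (via "who"), at word 8.
(The other dependency links word 1 to a gap after word 17.)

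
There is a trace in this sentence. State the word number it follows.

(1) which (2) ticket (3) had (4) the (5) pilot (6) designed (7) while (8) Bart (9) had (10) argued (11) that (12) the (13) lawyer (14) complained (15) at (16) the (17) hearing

The displaced element is "which ticket" (word 2).
It functions as the direct object of "designed", so the gap sits immediately after word 6 ("designed").
Base order: The pilot had designed which ticket while Bart had argued that the lawyer complained at the hearing.

6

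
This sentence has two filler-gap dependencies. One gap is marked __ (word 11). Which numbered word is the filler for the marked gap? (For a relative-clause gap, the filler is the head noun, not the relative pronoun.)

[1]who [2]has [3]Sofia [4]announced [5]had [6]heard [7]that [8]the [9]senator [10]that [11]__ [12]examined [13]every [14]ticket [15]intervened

9

The marked gap is inside the relative clause, the subject of "examined".
Its filler is the head noun "senator" (via "that"), at word 9.
(The other dependency links word 1 to a gap after word 4.)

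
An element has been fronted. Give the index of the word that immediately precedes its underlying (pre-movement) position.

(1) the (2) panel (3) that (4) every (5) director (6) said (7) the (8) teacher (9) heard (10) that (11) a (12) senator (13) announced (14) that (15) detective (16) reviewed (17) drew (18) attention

16

The displaced element is "the panel" (word 2).
It is linked across 3 clause boundaries (Ø → that → Ø).
It functions as the direct object of "reviewed", so the gap sits immediately after word 16 ("reviewed").
Base order: Every director said the teacher heard that a senator announced that detective reviewed the panel.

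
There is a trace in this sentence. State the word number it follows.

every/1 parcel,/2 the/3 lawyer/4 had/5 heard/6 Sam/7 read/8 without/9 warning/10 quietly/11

8

The displaced element is "every parcel" (word 2).
It is linked across 1 clause boundary (Ø).
It functions as the direct object of "read", so the gap sits immediately after word 8 ("read").
Base order: The lawyer had heard Sam read every parcel without warning quietly.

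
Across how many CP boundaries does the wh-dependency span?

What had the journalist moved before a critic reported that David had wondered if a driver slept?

0

"what" originates inside the matrix clause — no clause boundary is crossed.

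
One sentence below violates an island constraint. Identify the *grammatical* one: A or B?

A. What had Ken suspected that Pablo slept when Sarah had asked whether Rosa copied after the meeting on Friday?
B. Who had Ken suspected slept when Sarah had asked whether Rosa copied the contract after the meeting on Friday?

B

In A, the wh-phrase is extracted from inside an adjunct island (introduced by "when"), which blocks movement.
In B, the extraction path crosses only that-complement boundaries, which are transparent.
So B is grammatical.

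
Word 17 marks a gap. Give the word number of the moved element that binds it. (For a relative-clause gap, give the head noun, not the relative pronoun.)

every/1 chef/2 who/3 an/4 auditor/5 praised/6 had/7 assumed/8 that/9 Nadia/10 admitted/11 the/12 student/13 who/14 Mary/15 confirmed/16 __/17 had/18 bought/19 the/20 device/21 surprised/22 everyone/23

13

The gap at 17 is the subject of "bought", inside a relative clause.
The relative pronoun is "who" (word 14); it is bound by the head noun immediately before it.
Its filler is the head noun "student", at word 13.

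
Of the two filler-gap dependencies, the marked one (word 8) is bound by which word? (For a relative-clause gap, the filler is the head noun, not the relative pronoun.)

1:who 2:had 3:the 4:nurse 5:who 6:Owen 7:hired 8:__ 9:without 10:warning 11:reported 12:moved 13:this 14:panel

4

The marked gap is inside the relative clause, the direct object of "hired".
Its filler is the head noun "nurse" (via "who"), at word 4.
(The other dependency links word 1 to a gap after word 11.)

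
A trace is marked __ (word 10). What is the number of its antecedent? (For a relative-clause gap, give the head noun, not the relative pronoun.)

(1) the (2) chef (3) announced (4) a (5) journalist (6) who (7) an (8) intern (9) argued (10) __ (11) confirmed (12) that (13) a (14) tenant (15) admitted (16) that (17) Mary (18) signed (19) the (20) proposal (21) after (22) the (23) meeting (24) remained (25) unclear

5

The gap at 10 is the subject of "confirmed", inside a relative clause.
The relative pronoun is "who" (word 6); it is bound by the head noun immediately before it.
Its filler is the head noun "journalist", at word 5.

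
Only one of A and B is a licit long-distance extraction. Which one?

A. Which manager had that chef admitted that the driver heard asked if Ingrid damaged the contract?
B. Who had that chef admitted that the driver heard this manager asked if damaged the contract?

A

In B, the wh-phrase is extracted from inside a wh-island (introduced by "if"), which blocks movement.
In A, the extraction path crosses only that-complement boundaries, which are transparent.
So A is grammatical.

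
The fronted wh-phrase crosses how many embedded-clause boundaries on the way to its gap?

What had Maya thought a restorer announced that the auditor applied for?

"what" is extracted from the PP object of "applied".
Boundaries crossed, outermost first: [Ø], [that] — 2 in total.

2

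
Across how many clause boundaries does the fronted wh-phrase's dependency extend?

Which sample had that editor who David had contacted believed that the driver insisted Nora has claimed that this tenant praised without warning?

"which sample" is extracted from the object of "praised".
Boundaries crossed, outermost first: [that], [Ø], [that] — 3 in total.

3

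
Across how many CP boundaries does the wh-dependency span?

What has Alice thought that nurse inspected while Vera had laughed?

"what" is extracted from the object of "inspected".
Boundaries crossed, outermost first: [Ø] — 1 in total.

1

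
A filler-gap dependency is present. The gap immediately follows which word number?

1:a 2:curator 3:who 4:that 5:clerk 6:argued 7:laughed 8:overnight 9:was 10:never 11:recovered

The displaced element is "a curator" (word 2).
It is linked across 1 clause boundary (Ø).
It functions as the subject of "laughed", so the gap sits immediately after word 6 ("argued").
Base order: That clerk argued that a curator laughed overnight.

6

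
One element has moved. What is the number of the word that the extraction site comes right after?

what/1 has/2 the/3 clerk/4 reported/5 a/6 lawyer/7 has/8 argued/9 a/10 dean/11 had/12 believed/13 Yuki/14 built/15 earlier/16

The displaced element is "what" (word 1).
It is linked across 3 clause boundaries (Ø → Ø → Ø).
It functions as the direct object of "built", so the gap sits immediately after word 15 ("built").
Base order: The clerk has reported a lawyer has argued a dean had believed Yuki built what earlier.

15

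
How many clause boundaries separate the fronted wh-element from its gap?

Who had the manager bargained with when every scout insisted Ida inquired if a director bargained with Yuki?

"who" originates inside the matrix clause — no clause boundary is crossed.

0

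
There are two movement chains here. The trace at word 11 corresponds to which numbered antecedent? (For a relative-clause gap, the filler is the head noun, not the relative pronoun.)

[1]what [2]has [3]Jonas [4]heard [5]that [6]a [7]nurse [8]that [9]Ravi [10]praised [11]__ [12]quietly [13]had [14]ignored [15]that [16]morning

7

The marked gap is inside the relative clause, the direct object of "praised".
Its filler is the head noun "nurse" (via "that"), at word 7.
(The other dependency links word 1 to a gap after word 14.)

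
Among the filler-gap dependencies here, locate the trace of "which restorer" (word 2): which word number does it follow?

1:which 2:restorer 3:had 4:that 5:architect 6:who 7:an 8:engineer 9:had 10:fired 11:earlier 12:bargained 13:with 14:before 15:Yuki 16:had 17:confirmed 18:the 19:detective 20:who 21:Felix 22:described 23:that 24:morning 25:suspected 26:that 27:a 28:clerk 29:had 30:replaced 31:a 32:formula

The displaced element is "which restorer" (word 2).
It functions as the object of the preposition "with" of "bargained", so the gap sits immediately after word 13 ("with").
Base order: That architect who an engineer had fired earlier had bargained with which restorer before Yuki had confirmed the detective who Felix described that morning suspected that a clerk had replaced a formula.

13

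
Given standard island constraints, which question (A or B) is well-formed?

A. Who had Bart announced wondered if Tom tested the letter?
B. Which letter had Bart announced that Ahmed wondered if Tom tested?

A

In B, the wh-phrase is extracted from inside a wh-island (introduced by "if"), which blocks movement.
In A, the extraction path crosses only that-complement boundaries, which are transparent.
So A is grammatical.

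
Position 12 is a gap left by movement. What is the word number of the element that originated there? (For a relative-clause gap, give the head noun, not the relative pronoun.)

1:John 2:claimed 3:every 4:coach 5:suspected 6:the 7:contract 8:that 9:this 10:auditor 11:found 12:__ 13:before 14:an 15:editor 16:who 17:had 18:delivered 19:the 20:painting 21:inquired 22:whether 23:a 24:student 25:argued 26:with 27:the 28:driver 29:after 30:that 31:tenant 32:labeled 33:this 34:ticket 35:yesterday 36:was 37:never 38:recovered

7

The gap at 12 is the object of "found", inside a relative clause.
The relative pronoun is "that" (word 8); it is bound by the head noun immediately before it.
Its filler is the head noun "contract", at word 7.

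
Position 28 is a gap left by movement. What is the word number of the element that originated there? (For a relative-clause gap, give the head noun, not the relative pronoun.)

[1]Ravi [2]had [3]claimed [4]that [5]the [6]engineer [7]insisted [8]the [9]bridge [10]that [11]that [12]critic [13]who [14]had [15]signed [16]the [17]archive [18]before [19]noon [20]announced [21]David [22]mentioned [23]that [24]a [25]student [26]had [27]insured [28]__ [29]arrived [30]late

The gap at 28 is the object of "insured", inside a relative clause.
The relative pronoun is "that" (word 10); it is bound by the head noun immediately before it.
Its filler is the head noun "bridge", at word 9.

9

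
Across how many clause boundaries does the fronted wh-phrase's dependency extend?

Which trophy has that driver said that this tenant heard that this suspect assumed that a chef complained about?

3

"which trophy" is extracted from the PP object of "complained".
Boundaries crossed, outermost first: [that], [that], [that] — 3 in total.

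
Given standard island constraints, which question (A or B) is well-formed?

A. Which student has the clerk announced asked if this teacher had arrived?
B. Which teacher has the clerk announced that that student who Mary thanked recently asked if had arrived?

A

In B, the wh-phrase is extracted from inside a wh-island (introduced by "if"), which blocks movement.
In A, the extraction path crosses only that-complement boundaries, which are transparent.
So A is grammatical.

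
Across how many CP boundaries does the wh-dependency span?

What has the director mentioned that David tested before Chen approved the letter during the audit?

1

"what" is extracted from the object of "tested".
Boundaries crossed, outermost first: [that] — 1 in total.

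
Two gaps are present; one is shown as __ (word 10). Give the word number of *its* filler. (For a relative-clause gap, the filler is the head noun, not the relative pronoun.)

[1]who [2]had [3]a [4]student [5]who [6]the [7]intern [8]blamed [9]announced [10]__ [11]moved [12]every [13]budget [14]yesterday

1

The marked gap is the subject of "moved".
Its filler is the fronted wh-phrase "who", at word 1.
(The other dependency links word 4 to a gap after word 8.)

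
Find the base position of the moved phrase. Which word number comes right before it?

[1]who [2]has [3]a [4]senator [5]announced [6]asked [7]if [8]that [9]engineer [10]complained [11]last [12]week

The displaced element is "who" (word 1).
It is linked across 1 clause boundary (Ø).
It functions as the subject of "asked", so the gap sits immediately after word 5 ("announced").
Base order: A senator has announced that who asked if that engineer complained last week.

5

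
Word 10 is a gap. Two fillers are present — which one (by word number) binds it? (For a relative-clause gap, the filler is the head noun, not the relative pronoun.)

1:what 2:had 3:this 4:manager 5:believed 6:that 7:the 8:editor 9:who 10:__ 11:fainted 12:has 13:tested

The marked gap is inside the relative clause, the subject of "fainted".
Its filler is the head noun "editor" (via "who"), at word 8.
(The other dependency links word 1 to a gap after word 13.)

8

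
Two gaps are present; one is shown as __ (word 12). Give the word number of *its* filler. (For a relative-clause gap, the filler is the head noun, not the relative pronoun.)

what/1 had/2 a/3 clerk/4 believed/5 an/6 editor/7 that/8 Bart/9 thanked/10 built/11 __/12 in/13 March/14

1

The marked gap is the direct object of "built".
Its filler is the fronted wh-phrase "what", at word 1.
(The other dependency links word 7 to a gap after word 10.)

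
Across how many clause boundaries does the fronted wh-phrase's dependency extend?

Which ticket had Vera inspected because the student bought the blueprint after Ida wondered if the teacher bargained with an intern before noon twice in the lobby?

"which ticket" originates inside the matrix clause — no clause boundary is crossed.

0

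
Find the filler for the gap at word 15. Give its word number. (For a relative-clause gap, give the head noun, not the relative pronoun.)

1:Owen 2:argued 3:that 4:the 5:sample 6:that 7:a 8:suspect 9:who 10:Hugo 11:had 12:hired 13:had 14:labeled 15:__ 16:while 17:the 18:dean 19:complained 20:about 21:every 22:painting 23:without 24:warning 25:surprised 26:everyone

5

The gap at 15 is the object of "labeled", inside a relative clause.
The relative pronoun is "that" (word 6); it is bound by the head noun immediately before it.
Its filler is the head noun "sample", at word 5.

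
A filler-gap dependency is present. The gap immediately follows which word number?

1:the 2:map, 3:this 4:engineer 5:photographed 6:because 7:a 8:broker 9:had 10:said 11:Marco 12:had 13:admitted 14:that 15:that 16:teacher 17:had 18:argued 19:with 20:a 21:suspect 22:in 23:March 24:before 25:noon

The displaced element is "the map" (word 2).
It functions as the direct object of "photographed", so the gap sits immediately after word 5 ("photographed").
Base order: This engineer photographed the map because a broker had said Marco had admitted that that teacher had argued with a suspect in March before noon.

5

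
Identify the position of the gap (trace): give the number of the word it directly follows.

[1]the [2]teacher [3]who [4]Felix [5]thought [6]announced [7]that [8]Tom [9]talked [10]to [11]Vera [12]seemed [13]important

5

The displaced element is "the teacher" (word 2).
It is linked across 1 clause boundary (Ø).
It functions as the subject of "announced", so the gap sits immediately after word 5 ("thought").
Base order: Felix thought that the teacher announced that Tom talked to Vera.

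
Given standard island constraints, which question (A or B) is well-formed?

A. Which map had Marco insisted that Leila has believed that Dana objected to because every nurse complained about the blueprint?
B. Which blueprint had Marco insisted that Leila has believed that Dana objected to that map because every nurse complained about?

In B, the wh-phrase is extracted from inside an adjunct island (introduced by "because"), which blocks movement.
In A, the extraction path crosses only that-complement boundaries, which are transparent.
So A is grammatical.

A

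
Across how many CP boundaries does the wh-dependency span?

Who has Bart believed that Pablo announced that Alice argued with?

2

"who" is extracted from the PP object of "argued".
Boundaries crossed, outermost first: [that], [that] — 2 in total.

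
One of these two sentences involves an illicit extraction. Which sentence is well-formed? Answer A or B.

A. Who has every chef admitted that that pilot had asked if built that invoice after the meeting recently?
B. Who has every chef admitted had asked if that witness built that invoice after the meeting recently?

B

In A, the wh-phrase is extracted from inside a wh-island (introduced by "if"), which blocks movement.
In B, the extraction path crosses only that-complement boundaries, which are transparent.
So B is grammatical.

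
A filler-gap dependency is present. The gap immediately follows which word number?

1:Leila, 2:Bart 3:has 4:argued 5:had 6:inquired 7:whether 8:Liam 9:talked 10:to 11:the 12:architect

4

The displaced element is "Leila" (word 1).
It is linked across 1 clause boundary (Ø).
It functions as the subject of "inquired", so the gap sits immediately after word 4 ("argued").
Base order: Bart has argued that Leila had inquired whether Liam talked to the architect.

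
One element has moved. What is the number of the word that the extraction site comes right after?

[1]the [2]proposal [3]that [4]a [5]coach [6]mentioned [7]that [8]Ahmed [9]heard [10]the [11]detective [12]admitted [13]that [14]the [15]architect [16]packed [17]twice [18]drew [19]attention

16

The displaced element is "the proposal" (word 2).
It is linked across 3 clause boundaries (that → Ø → that).
It functions as the direct object of "packed", so the gap sits immediately after word 16 ("packed").
Base order: A coach mentioned that Ahmed heard the detective admitted that the architect packed the proposal twice.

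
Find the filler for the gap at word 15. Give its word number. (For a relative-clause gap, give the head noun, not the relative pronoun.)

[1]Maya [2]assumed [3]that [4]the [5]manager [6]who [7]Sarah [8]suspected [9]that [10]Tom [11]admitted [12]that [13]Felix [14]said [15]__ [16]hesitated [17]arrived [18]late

The gap at 15 is the subject of "hesitated", inside a relative clause.
The relative pronoun is "who" (word 6); it is bound by the head noun immediately before it.
Its filler is the head noun "manager", at word 5.

5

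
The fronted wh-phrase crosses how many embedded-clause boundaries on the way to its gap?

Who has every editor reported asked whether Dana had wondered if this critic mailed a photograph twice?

1

"who" is extracted from the subject of "asked".
Boundaries crossed, outermost first: [Ø] — 1 in total.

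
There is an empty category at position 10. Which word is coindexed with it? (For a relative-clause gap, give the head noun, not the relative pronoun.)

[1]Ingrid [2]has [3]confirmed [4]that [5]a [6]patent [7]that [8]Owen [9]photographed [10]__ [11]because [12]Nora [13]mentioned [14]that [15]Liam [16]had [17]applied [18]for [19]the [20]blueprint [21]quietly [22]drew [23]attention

6

The gap at 10 is the object of "photographed", inside a relative clause.
The relative pronoun is "that" (word 7); it is bound by the head noun immediately before it.
Its filler is the head noun "patent", at word 6.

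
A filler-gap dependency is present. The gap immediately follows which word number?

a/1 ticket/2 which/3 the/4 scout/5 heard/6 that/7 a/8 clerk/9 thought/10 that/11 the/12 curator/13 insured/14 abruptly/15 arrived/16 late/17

14

The displaced element is "a ticket" (word 2).
It is linked across 2 clause boundaries (that → that).
It functions as the direct object of "insured", so the gap sits immediately after word 14 ("insured").
Base order: The scout heard that a clerk thought that the curator insured a ticket abruptly.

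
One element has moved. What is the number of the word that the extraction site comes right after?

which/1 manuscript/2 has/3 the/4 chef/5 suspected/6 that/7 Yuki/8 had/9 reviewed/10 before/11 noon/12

10

The displaced element is "which manuscript" (word 2).
It is linked across 1 clause boundary (that).
It functions as the direct object of "reviewed", so the gap sits immediately after word 10 ("reviewed").
Base order: The chef has suspected that Yuki had reviewed which manuscript before noon.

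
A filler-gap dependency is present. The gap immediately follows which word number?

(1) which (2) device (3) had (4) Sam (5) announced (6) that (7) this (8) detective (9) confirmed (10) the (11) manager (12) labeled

12

The displaced element is "which device" (word 2).
It is linked across 2 clause boundaries (that → Ø).
It functions as the direct object of "labeled", so the gap sits immediately after word 12 ("labeled").
Base order: Sam had announced that this detective confirmed the manager labeled which device.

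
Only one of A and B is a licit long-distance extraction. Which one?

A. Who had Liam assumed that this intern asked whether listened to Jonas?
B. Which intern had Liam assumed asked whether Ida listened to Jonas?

B

In A, the wh-phrase is extracted from inside a wh-island (introduced by "whether"), which blocks movement.
In B, the extraction path crosses only that-complement boundaries, which are transparent.
So B is grammatical.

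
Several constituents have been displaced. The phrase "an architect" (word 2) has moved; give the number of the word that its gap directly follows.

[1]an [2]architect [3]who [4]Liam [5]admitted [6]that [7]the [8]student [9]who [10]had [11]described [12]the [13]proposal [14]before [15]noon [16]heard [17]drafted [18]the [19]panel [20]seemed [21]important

16

The displaced element is "an architect" (word 2).
It is linked across 2 clause boundaries (that → Ø).
It functions as the subject of "drafted", so the gap sits immediately after word 16 ("heard").
Base order: Liam admitted that the student who had described the proposal before noon heard that an architect drafted the panel.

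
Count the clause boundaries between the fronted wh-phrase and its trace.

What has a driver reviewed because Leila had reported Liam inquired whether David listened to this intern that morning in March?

"what" originates inside the matrix clause — no clause boundary is crossed.

0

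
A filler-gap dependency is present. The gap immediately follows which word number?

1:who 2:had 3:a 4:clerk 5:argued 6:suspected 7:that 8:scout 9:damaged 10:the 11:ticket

5

The displaced element is "who" (word 1).
It is linked across 1 clause boundary (Ø).
It functions as the subject of "suspected", so the gap sits immediately after word 5 ("argued").
Base order: A clerk had argued who suspected that scout damaged the ticket.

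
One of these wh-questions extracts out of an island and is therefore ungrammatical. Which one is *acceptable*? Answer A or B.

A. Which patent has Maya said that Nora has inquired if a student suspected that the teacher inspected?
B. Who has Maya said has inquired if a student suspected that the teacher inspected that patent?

B

In A, the wh-phrase is extracted from inside a wh-island (introduced by "if"), which blocks movement.
In B, the extraction path crosses only that-complement boundaries, which are transparent.
So B is grammatical.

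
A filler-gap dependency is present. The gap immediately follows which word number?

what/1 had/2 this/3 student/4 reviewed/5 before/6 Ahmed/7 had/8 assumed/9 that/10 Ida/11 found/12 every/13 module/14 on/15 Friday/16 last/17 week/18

The displaced element is "what" (word 1).
It functions as the direct object of "reviewed", so the gap sits immediately after word 5 ("reviewed").
Base order: This student had reviewed what before Ahmed had assumed that Ida found every module on Friday last week.

5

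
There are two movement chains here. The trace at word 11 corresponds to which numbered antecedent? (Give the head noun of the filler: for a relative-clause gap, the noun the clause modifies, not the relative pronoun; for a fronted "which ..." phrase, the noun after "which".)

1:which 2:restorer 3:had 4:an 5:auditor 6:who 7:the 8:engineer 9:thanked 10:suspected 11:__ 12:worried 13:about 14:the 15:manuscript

The marked gap is the subject of "worried".
Its filler is the fronted wh-phrase "which restorer", at word 2.
(The other dependency links word 5 to a gap after word 9.)

2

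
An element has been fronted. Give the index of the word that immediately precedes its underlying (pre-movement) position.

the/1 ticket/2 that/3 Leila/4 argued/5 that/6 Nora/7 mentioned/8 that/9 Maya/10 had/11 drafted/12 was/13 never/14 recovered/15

12

The displaced element is "the ticket" (word 2).
It is linked across 2 clause boundaries (that → that).
It functions as the direct object of "drafted", so the gap sits immediately after word 12 ("drafted").
Base order: Leila argued that Nora mentioned that Maya had drafted the ticket.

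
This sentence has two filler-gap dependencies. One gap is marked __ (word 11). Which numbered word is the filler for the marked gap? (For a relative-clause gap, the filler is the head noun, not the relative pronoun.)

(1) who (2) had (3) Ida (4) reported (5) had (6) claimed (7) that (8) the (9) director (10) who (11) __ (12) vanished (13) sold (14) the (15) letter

9

The marked gap is inside the relative clause, the subject of "vanished".
Its filler is the head noun "director" (via "who"), at word 9.
(The other dependency links word 1 to a gap after word 4.)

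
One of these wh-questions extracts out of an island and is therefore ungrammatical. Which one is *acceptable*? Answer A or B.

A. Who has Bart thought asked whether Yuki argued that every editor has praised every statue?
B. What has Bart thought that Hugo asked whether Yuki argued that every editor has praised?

In B, the wh-phrase is extracted from inside a wh-island (introduced by "whether"), which blocks movement.
In A, the extraction path crosses only that-complement boundaries, which are transparent.
So A is grammatical.

A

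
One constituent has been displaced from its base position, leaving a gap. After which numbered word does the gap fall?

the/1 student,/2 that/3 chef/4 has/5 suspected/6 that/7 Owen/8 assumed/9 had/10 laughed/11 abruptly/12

The displaced element is "the student" (word 2).
It is linked across 2 clause boundaries (that → Ø).
It functions as the subject of "laughed", so the gap sits immediately after word 9 ("assumed").
Base order: That chef has suspected that Owen assumed that the student had laughed abruptly.

9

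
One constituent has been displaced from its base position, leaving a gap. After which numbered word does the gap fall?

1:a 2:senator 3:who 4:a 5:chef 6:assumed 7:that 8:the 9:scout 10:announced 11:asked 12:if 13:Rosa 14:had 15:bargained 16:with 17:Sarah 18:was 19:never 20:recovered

The displaced element is "a senator" (word 2).
It is linked across 2 clause boundaries (that → Ø).
It functions as the subject of "asked", so the gap sits immediately after word 10 ("announced").
Base order: A chef assumed that the scout announced that a senator asked if Rosa had bargained with Sarah.

10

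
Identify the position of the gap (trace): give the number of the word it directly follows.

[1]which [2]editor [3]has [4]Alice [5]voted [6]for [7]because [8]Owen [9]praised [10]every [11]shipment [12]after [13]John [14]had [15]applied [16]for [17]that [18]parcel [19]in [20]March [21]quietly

6

The displaced element is "which editor" (word 2).
It functions as the object of the preposition "for" of "voted", so the gap sits immediately after word 6 ("for").
Base order: Alice has voted for which editor because Owen praised every shipment after John had applied for that parcel in March quietly.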